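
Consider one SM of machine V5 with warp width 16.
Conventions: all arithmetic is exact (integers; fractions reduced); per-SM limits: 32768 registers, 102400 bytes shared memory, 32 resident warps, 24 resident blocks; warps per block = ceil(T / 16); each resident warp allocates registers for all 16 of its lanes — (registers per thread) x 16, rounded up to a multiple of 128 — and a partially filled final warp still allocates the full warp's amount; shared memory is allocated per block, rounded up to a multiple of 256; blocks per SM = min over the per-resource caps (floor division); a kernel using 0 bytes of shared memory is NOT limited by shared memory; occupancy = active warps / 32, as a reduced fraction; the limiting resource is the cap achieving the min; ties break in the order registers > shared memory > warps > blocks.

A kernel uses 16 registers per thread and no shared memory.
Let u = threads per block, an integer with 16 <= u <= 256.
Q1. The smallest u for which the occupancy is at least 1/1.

Answer: u = 17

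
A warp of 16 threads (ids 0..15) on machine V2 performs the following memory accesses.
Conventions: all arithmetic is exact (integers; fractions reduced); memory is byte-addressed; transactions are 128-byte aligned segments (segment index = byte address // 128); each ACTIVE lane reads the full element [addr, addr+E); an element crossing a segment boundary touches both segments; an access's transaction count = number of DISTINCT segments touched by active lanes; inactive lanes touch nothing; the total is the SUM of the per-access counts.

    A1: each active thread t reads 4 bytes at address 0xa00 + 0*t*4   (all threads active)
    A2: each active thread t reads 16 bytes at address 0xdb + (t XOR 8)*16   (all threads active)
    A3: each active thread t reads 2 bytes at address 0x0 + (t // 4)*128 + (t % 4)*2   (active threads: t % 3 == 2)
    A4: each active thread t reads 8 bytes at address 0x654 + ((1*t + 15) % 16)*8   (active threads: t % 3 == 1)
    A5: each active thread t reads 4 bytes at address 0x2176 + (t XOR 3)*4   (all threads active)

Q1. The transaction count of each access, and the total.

A1: 1 transaction
A2: 3 transactions
A3: 4 transactions
A4: 2 transactions
A5: 2 transactions

Answer: 1,3,4,2,2; total 12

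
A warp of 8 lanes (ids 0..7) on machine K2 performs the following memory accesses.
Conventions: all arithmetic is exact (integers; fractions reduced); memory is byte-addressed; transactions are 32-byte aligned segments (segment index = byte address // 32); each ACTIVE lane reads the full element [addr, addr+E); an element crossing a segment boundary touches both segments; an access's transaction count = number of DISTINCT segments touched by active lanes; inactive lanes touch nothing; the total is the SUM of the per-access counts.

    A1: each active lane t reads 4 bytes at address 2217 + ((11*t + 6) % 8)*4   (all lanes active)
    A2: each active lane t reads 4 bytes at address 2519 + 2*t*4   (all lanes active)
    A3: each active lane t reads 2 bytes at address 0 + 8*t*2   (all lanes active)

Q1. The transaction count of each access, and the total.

A1: 2 transactions
A2: 3 transactions
A3: 4 transactions

Answer: 2,3,4; total 9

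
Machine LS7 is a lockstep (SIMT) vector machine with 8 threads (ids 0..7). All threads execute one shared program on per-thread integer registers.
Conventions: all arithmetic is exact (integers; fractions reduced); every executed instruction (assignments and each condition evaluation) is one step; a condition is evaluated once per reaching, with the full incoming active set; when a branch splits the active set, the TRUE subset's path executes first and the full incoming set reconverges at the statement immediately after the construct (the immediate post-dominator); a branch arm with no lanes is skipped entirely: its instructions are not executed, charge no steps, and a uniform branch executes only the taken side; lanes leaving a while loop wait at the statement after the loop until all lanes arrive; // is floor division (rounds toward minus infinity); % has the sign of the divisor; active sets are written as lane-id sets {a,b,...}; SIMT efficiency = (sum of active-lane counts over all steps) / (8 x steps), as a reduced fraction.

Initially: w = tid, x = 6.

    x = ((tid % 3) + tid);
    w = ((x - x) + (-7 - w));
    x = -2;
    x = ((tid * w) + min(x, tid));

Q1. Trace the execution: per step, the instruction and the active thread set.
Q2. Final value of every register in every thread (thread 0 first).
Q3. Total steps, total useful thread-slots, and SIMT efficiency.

step 0: x <- ((tid % 3) + tid)       {0,1,2,3,4,5,6,7}
step 1: w <- ((x - x) + (-7 - w))    {0,1,2,3,4,5,6,7}
step 2: x <- -2                      {0,1,2,3,4,5,6,7}
step 3: x <- ((tid * w) + min(x, tid)) {0,1,2,3,4,5,6,7}

Answer: 4 steps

w: -7,-8,-9,-10,-11,-12,-13,-14
x: -2,-10,-20,-32,-46,-62,-80,-100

steps = 4; useful = 32; efficiency = 32/32 = 1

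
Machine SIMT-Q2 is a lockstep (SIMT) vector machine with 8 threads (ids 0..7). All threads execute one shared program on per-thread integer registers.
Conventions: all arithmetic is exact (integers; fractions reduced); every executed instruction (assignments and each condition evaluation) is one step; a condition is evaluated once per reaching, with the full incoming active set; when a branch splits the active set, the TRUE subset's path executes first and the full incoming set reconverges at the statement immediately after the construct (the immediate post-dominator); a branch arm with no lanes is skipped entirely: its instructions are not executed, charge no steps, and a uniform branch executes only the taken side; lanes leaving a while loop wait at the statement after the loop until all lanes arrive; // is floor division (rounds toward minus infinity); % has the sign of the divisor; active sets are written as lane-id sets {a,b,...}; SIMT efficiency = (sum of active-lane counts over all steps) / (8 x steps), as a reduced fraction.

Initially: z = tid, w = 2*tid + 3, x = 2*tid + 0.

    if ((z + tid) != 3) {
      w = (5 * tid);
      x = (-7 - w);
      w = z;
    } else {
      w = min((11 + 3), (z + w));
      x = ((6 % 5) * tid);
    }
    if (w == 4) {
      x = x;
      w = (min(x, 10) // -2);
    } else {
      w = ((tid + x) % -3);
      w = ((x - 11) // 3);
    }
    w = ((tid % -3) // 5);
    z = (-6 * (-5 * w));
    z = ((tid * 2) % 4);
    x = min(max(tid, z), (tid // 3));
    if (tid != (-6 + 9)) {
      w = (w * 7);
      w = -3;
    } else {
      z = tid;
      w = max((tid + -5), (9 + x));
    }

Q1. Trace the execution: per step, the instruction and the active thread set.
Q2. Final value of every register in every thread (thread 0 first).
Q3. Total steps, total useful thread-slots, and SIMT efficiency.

step 0: eval ((z + tid) != 3)        {0,1,2,3,4,5,6,7}
step 1: w <- (5 * tid)               {0,1,2,3,4,5,6,7}
step 2: x <- (-7 - w)                {0,1,2,3,4,5,6,7}
step 3: w <- z                       {0,1,2,3,4,5,6,7}
step 4: eval (w == 4)                {0,1,2,3,4,5,6,7}
step 5: x <- x                       {4}
step 6: w <- (min(x, 10) // -2)      {4}
step 7: w <- ((tid + x) % -3)        {0,1,2,3,5,6,7}
step 8: w <- ((x - 11) // 3)         {0,1,2,3,5,6,7}
step 9: w <- ((tid % -3) // 5)       {0,1,2,3,4,5,6,7}
step 10: z <- (-6 * (-5 * w))         {0,1,2,3,4,5,6,7}
step 11: z <- ((tid * 2) % 4)         {0,1,2,3,4,5,6,7}
step 12: x <- min(max(tid, z), (tid // 3)) {0,1,2,3,4,5,6,7}
step 13: eval (tid != (-6 + 9))       {0,1,2,3,4,5,6,7}
step 14: w <- (w * 7)                 {0,1,2,4,5,6,7}
step 15: w <- -3                      {0,1,2,4,5,6,7}
step 16: z <- tid                     {3}
step 17: w <- max((tid + -5), (9 + x)) {3}

Answer: 18 steps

z: 0,2,0,3,0,2,0,2
w: -3,-3,-3,10,-3,-3,-3,-3
x: 0,0,0,1,1,1,2,2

steps = 18; useful = 112; efficiency = 112/144 = 7/9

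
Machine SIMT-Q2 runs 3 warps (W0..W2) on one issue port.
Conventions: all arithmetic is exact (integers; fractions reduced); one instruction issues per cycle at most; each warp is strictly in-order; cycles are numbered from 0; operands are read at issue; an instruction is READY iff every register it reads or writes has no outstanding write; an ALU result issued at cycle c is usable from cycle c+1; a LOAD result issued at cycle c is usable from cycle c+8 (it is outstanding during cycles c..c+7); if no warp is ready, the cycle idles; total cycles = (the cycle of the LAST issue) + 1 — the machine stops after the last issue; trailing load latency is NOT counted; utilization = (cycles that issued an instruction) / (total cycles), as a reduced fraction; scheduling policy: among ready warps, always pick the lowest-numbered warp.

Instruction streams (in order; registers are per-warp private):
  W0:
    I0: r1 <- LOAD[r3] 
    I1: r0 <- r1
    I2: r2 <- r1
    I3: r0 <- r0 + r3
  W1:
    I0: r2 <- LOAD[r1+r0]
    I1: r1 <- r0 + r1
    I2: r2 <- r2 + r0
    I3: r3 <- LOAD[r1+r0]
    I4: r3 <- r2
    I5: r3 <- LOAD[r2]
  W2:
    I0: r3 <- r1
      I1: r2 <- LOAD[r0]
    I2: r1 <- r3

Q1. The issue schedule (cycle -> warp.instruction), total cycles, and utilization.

cycle 0: W0.I0
cycle 1: W1.I0
cycle 2: W1.I1
cycle 3: W2.I0
cycle 4: W2.I1
cycle 5: W2.I2
cycle 6: idle
cycle 7: idle
cycle 8: W0.I1
cycle 9: W0.I2
cycle 10: W0.I3
cycle 11: W1.I2
cycle 12: W1.I3
cycle 13: idle
cycle 14: idle
cycle 15: idle
cycle 16: idle
cycle 17: idle
cycle 18: idle
cycle 19: idle
cycle 20: W1.I4
cycle 21: W1.I5

Answer: 22 cycles, utilization 13/22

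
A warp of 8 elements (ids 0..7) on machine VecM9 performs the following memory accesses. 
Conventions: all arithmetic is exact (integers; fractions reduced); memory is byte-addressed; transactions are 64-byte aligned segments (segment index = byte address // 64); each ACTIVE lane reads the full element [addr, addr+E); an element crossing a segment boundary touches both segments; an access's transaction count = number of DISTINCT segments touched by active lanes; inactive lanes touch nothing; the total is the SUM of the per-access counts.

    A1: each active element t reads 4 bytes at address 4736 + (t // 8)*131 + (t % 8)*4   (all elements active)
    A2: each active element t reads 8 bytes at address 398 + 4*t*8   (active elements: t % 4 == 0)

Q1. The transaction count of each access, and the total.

A1: 1 transaction
A2: 2 transactions

Answer: 1,2; total 3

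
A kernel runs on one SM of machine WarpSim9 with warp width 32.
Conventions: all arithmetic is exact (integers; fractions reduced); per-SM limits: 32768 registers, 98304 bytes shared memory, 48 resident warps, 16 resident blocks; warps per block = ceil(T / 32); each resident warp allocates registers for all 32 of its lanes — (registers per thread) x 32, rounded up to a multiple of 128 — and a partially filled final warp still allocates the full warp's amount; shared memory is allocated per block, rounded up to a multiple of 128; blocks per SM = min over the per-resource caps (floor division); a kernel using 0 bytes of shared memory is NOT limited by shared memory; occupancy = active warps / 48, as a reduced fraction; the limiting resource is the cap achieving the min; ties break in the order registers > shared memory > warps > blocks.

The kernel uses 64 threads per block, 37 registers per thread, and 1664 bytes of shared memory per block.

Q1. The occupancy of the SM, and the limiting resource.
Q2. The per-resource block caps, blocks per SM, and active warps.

Answer: occupancy 1/2, limited by registers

registers: 12 blocks
shared memory: 59 blocks
warps: 24 blocks
blocks: 16 blocks

Answer: 12 blocks, 24 active warps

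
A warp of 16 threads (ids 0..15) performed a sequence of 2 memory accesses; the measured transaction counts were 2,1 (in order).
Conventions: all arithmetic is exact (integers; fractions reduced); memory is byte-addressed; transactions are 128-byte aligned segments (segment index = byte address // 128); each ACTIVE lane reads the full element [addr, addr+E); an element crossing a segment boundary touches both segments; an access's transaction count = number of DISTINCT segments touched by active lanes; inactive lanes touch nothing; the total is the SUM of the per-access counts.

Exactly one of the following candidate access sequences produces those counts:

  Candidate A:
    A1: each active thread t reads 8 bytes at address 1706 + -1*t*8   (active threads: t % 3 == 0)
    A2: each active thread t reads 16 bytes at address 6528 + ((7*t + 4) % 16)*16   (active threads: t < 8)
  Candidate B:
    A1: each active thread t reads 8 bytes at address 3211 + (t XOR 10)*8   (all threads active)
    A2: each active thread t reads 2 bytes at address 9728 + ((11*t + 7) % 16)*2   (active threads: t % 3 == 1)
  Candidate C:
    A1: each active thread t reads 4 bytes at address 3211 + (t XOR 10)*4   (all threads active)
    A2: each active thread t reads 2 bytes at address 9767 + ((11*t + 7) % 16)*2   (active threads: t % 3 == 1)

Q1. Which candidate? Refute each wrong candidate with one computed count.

A: A2 gives 2 transactions, not 1
C: A1 gives 1 transaction, not 2
B: all counts match (2,1)

Answer: B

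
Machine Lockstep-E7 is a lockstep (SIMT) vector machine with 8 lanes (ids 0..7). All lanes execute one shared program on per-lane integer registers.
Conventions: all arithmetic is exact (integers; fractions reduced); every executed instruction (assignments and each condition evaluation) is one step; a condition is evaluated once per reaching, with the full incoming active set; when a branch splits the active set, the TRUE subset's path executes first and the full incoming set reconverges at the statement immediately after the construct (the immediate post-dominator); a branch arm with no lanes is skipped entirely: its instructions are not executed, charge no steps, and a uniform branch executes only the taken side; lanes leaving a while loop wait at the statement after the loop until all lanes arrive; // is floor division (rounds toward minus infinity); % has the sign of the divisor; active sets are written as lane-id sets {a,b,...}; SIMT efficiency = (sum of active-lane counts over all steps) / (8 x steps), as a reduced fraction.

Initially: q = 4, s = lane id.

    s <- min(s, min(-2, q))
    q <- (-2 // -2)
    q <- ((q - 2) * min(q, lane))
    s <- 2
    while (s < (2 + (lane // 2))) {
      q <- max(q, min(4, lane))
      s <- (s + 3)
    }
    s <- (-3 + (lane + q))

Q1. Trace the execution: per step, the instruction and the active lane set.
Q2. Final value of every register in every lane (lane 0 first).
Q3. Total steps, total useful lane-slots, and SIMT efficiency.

step 0: s <- min(s, min(-2, q))      {0,1,2,3,4,5,6,7}
step 1: q <- (-2 // -2)              {0,1,2,3,4,5,6,7}
step 2: q <- ((q - 2) * min(q, lane)) {0,1,2,3,4,5,6,7}
step 3: s <- 2                       {0,1,2,3,4,5,6,7}
step 4: eval (s < (2 + (lane // 2))) {0,1,2,3,4,5,6,7}
step 5: q <- max(q, min(4, lane))    {2,3,4,5,6,7}
step 6: s <- (s + 3)                 {2,3,4,5,6,7}
step 7: eval (s < (2 + (lane // 2))) {2,3,4,5,6,7}
step 8: s <- (-3 + (lane + q))       {0,1,2,3,4,5,6,7}

Answer: 9 steps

q: 0,-1,2,3,4,4,4,4
s: -3,-3,1,3,5,6,7,8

steps = 9; useful = 66; efficiency = 66/72 = 11/12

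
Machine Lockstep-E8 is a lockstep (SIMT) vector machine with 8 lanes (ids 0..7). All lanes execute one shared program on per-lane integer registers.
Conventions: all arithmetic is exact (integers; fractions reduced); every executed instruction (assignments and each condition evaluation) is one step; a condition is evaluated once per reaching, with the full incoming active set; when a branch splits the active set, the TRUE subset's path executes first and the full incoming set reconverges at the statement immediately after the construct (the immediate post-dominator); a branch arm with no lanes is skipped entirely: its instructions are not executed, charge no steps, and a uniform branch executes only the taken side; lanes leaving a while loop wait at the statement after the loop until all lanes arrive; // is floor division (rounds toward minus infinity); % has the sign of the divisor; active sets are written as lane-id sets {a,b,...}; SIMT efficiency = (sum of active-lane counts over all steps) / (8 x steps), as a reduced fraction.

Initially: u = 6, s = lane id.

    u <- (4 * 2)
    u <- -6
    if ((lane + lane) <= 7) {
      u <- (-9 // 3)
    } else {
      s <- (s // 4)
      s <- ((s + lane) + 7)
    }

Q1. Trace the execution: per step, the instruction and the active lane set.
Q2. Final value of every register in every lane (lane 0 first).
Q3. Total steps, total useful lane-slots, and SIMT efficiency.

step 0: u <- (4 * 2)                 {0,1,2,3,4,5,6,7}
step 1: u <- -6                      {0,1,2,3,4,5,6,7}
step 2: eval ((lane + lane) <= 7)    {0,1,2,3,4,5,6,7}
step 3: u <- (-9 // 3)               {0,1,2,3}
step 4: s <- (s // 4)                {4,5,6,7}
step 5: s <- ((s + lane) + 7)        {4,5,6,7}

Answer: 6 steps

u: -3,-3,-3,-3,-6,-6,-6,-6
s: 0,1,2,3,12,13,14,15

steps = 6; useful = 36; efficiency = 36/48 = 3/4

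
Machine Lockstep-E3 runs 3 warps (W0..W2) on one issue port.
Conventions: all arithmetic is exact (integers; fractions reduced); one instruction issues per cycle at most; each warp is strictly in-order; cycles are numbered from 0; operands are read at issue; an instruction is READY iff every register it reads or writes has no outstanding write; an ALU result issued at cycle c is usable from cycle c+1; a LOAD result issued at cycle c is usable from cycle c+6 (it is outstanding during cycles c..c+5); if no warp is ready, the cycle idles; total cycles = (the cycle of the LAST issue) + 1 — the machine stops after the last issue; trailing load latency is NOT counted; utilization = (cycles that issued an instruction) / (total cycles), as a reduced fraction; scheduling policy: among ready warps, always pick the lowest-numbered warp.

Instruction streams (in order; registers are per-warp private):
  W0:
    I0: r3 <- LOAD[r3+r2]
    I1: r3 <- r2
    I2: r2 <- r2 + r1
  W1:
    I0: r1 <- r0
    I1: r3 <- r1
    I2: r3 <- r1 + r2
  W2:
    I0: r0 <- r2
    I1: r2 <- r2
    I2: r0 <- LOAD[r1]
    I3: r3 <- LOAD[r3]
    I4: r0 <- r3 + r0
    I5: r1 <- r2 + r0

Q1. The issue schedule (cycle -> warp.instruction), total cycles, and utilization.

cycle 0: W0.I0
cycle 1: W1.I0
cycle 2: W1.I1
cycle 3: W1.I2
cycle 4: W2.I0
cycle 5: W2.I1
cycle 6: W0.I1
cycle 7: W0.I2
cycle 8: W2.I2
cycle 9: W2.I3
cycle 10: idle
cycle 11: idle
cycle 12: idle
cycle 13: idle
cycle 14: idle
cycle 15: W2.I4
cycle 16: W2.I5

Answer: 17 cycles, utilization 12/17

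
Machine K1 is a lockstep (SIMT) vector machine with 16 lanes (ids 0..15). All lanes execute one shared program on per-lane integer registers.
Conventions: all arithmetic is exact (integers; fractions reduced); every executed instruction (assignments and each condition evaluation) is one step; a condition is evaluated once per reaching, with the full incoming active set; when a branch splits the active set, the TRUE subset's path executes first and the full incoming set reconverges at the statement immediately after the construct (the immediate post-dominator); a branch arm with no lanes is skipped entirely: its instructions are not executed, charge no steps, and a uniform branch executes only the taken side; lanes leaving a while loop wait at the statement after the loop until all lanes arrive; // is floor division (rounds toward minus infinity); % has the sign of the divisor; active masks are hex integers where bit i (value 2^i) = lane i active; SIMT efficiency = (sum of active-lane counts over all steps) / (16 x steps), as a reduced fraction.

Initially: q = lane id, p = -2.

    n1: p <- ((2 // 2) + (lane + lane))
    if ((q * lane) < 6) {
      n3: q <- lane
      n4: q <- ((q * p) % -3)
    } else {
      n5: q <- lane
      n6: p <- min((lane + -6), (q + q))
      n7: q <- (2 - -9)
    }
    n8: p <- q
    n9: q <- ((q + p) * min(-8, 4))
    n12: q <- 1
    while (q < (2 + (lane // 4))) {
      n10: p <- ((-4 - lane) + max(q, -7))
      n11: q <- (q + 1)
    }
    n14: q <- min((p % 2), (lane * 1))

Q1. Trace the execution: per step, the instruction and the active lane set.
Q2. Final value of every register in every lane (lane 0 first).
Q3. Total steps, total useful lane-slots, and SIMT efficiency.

step 0: p <- ((2 // 2) + (lane + lane)) 0xffff
step 1: eval ((q * lane) < 6)        0xffff
step 2: q <- lane                    0x0007
step 3: q <- ((q * p) % -3)          0x0007
step 4: q <- lane                    0xfff8
step 5: p <- min((lane + -6), (q + q)) 0xfff8
step 6: q <- (2 - -9)                0xfff8
step 7: p <- q                       0xffff
step 8: q <- ((q + p) * min(-8, 4))  0xffff
step 9: q <- 1                       0xffff
step 10: eval (q < (2 + (lane // 4))) 0xffff
step 11: p <- ((-4 - lane) + max(q, -7)) 0xffff
step 12: q <- (q + 1)                 0xffff
step 13: eval (q < (2 + (lane // 4))) 0xffff
step 14: p <- ((-4 - lane) + max(q, -7)) 0xfff0
step 15: q <- (q + 1)                 0xfff0
step 16: eval (q < (2 + (lane // 4))) 0xfff0
step 17: p <- ((-4 - lane) + max(q, -7)) 0xff00
step 18: q <- (q + 1)                 0xff00
step 19: eval (q < (2 + (lane // 4))) 0xff00
step 20: p <- ((-4 - lane) + max(q, -7)) 0xf000
step 21: q <- (q + 1)                 0xf000
step 22: eval (q < (2 + (lane // 4))) 0xf000
step 23: q <- min((p % 2), (lane * 1)) 0xffff

Answer: 24 steps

q: 0,0,1,0,0,1,0,1,1,0,1,0,0,1,0,1
p: -3,-4,-5,-6,-6,-7,-8,-9,-9,-10,-11,-12,-12,-13,-14,-15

steps = 24; useful = 277; efficiency = 277/384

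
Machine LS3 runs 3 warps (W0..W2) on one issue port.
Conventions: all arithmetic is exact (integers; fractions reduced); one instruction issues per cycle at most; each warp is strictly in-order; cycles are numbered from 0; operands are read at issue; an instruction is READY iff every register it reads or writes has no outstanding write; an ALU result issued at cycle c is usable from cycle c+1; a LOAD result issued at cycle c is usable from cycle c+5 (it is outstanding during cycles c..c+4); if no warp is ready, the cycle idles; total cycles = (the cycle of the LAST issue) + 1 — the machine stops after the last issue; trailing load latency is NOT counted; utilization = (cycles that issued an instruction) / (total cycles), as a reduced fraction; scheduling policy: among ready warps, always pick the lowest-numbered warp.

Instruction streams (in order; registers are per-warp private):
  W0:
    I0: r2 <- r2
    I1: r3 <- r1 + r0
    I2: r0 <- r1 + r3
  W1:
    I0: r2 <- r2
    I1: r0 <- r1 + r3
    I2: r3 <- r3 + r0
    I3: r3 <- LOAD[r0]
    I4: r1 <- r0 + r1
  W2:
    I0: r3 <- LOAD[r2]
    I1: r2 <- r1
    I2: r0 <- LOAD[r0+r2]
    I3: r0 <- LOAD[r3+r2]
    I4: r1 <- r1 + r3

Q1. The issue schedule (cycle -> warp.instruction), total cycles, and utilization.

cycle 0: W0.I0
cycle 1: W0.I1
cycle 2: W0.I2
cycle 3: W1.I0
cycle 4: W1.I1
cycle 5: W1.I2
cycle 6: W1.I3
cycle 7: W1.I4
cycle 8: W2.I0
cycle 9: W2.I1
cycle 10: W2.I2
cycle 11: idle
cycle 12: idle
cycle 13: idle
cycle 14: idle
cycle 15: W2.I3
cycle 16: W2.I4

Answer: 17 cycles, utilization 13/17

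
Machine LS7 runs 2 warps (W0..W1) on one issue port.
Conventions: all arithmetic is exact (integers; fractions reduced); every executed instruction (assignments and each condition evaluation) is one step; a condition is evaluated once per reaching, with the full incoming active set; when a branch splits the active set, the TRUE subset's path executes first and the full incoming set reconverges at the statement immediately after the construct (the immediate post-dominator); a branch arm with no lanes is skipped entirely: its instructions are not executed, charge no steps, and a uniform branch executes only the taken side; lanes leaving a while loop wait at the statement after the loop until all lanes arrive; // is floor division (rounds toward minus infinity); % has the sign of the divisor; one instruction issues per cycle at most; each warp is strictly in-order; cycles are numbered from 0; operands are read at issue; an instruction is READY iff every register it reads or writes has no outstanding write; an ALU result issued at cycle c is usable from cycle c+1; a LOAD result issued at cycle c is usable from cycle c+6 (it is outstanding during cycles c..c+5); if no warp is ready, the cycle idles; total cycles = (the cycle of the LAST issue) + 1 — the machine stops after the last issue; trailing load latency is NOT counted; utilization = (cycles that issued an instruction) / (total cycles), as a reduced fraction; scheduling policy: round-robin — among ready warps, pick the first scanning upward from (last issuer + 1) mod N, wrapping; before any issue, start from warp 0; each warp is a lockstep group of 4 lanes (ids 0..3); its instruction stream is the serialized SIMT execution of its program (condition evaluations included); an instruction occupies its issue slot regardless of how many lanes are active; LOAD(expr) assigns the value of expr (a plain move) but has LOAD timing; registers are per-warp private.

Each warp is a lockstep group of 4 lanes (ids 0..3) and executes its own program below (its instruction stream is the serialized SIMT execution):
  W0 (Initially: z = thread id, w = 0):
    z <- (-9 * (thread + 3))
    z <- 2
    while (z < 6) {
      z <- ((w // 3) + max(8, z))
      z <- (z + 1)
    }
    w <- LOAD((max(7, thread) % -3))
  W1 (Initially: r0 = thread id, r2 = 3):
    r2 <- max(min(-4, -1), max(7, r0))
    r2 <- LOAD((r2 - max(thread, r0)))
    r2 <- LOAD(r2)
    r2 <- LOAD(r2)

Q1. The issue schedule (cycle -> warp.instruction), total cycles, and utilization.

cycle 0: W0.I0
cycle 1: W1.I0
cycle 2: W0.I1
cycle 3: W1.I1
cycle 4: W0.I2
cycle 5: W0.I3
cycle 6: W0.I4
cycle 7: W0.I5
cycle 8: W0.I6
cycle 9: W1.I2
cycle 10: idle
cycle 11: idle
cycle 12: idle
cycle 13: idle
cycle 14: idle
cycle 15: W1.I3

Answer: 16 cycles, utilization 11/16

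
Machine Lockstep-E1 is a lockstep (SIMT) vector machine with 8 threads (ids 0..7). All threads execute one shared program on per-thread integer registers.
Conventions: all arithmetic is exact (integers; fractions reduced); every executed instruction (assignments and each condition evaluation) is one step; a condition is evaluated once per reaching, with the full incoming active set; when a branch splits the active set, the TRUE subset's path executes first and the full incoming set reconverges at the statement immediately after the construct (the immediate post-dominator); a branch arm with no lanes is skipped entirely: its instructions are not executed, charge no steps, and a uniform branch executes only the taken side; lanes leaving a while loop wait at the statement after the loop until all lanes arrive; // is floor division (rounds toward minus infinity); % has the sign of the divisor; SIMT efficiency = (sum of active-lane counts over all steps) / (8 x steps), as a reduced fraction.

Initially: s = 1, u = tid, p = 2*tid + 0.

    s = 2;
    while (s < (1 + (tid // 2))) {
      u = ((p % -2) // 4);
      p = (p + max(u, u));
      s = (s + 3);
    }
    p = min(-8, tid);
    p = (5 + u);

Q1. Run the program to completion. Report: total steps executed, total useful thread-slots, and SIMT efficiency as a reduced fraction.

Answer: 8 steps, 48 useful, 3/4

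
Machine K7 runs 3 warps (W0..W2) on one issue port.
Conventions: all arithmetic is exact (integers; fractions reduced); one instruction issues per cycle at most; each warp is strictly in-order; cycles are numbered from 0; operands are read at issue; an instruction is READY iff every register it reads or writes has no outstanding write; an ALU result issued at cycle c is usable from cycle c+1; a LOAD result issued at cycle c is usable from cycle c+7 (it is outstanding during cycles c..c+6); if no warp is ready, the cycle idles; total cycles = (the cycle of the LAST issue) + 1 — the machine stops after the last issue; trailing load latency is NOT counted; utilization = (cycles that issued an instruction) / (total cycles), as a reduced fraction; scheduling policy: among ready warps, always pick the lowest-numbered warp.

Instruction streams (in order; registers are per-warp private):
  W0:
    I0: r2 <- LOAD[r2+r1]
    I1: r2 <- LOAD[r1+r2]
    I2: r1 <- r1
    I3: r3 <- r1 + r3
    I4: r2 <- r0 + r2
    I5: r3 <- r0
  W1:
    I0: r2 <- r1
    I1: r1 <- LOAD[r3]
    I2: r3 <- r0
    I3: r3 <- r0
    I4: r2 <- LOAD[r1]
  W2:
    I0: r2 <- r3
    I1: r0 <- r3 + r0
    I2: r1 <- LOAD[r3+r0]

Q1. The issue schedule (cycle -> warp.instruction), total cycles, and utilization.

cycle 0: W0.I0
cycle 1: W1.I0
cycle 2: W1.I1
cycle 3: W1.I2
cycle 4: W1.I3
cycle 5: W2.I0
cycle 6: W2.I1
cycle 7: W0.I1
cycle 8: W0.I2
cycle 9: W0.I3
cycle 10: W1.I4
cycle 11: W2.I2
cycle 12: idle
cycle 13: idle
cycle 14: W0.I4
cycle 15: W0.I5

Answer: 16 cycles, utilization 7/8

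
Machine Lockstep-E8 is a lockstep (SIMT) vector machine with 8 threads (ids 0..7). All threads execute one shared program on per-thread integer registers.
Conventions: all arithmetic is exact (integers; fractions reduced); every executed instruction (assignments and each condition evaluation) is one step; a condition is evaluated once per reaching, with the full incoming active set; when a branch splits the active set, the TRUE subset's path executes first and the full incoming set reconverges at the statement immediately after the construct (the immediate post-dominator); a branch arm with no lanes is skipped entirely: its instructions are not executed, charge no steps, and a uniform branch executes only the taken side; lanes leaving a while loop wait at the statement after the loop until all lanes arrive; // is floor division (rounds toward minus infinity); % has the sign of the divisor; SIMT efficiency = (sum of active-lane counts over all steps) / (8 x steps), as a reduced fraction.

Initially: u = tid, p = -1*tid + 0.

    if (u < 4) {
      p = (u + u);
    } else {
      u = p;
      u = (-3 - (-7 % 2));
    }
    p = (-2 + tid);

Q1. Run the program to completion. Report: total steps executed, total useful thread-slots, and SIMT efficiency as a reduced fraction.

Answer: 5 steps, 28 useful, 7/10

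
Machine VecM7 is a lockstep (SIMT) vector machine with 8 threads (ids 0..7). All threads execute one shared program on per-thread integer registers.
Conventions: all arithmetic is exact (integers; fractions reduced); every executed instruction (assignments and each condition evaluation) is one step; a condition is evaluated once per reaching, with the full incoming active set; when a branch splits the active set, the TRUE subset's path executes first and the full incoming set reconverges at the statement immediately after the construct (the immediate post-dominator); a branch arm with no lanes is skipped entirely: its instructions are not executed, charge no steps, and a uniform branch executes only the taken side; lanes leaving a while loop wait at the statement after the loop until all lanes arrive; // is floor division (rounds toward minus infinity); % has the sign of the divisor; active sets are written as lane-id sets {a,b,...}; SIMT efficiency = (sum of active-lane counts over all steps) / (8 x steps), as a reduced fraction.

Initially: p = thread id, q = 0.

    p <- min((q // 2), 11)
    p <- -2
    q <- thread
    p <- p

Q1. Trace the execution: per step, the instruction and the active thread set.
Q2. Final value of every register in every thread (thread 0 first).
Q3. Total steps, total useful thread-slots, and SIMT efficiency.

step 0: p <- min((q // 2), 11)       {0,1,2,3,4,5,6,7}
step 1: p <- -2                      {0,1,2,3,4,5,6,7}
step 2: q <- thread                  {0,1,2,3,4,5,6,7}
step 3: p <- p                       {0,1,2,3,4,5,6,7}

Answer: 4 steps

p: -2,-2,-2,-2,-2,-2,-2,-2
q: 0,1,2,3,4,5,6,7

steps = 4; useful = 32; efficiency = 32/32 = 1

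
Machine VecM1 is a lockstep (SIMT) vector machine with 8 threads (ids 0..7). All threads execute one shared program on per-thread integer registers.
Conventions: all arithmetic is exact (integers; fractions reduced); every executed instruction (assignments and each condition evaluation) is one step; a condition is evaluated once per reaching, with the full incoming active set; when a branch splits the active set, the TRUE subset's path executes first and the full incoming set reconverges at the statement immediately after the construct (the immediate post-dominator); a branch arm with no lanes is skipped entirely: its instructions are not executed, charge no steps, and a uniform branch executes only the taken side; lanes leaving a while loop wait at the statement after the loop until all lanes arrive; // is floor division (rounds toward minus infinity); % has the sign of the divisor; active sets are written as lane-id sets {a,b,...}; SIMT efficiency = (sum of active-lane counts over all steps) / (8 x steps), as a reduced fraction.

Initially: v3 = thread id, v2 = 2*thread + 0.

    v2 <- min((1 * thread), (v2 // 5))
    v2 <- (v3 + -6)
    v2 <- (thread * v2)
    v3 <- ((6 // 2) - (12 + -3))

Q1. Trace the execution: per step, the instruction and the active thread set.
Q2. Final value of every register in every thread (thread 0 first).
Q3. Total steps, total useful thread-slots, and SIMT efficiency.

step 0: v2 <- min((1 * thread), (v2 // 5)) {0,1,2,3,4,5,6,7}
step 1: v2 <- (v3 + -6)              {0,1,2,3,4,5,6,7}
step 2: v2 <- (thread * v2)          {0,1,2,3,4,5,6,7}
step 3: v3 <- ((6 // 2) - (12 + -3)) {0,1,2,3,4,5,6,7}

Answer: 4 steps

v3: -6,-6,-6,-6,-6,-6,-6,-6
v2: 0,-5,-8,-9,-8,-5,0,7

steps = 4; useful = 32; efficiency = 32/32 = 1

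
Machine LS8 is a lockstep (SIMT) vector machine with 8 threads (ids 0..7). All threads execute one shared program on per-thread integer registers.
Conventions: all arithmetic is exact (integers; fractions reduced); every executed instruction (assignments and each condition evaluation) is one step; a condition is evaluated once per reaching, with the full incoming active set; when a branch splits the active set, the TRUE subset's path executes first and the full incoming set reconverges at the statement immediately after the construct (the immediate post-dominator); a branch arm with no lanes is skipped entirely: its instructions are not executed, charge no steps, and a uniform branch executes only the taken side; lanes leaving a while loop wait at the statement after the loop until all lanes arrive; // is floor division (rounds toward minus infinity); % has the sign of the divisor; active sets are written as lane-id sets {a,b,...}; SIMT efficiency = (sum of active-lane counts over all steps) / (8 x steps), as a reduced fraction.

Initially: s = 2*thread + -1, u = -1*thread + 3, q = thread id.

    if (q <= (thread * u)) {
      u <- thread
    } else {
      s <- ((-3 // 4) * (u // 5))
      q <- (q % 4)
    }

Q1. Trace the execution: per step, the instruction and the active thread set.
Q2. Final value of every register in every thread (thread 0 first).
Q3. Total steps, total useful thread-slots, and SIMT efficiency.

step 0: eval (q <= (thread * u))     {0,1,2,3,4,5,6,7}
step 1: u <- thread                  {0,1,2}
step 2: s <- ((-3 // 4) * (u // 5))  {3,4,5,6,7}
step 3: q <- (q % 4)                 {3,4,5,6,7}

Answer: 4 steps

s: -1,1,3,0,1,1,1,1
u: 0,1,2,0,-1,-2,-3,-4
q: 0,1,2,3,0,1,2,3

steps = 4; useful = 21; efficiency = 21/32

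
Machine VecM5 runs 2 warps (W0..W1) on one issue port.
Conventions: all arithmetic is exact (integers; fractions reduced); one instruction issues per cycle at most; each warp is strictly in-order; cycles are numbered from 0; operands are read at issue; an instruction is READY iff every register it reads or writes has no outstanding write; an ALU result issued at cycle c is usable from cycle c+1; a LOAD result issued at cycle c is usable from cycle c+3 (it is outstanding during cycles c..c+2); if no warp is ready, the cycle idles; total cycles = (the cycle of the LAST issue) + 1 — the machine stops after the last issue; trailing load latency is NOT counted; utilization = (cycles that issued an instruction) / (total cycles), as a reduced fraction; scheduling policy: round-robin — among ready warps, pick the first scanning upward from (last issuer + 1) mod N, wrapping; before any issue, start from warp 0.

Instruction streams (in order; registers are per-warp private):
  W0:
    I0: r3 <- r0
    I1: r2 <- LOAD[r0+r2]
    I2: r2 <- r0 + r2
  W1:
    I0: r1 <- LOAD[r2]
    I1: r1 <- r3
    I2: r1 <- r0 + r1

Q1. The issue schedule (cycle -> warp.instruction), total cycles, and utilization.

cycle 0: W0.I0
cycle 1: W1.I0
cycle 2: W0.I1
cycle 3: idle
cycle 4: W1.I1
cycle 5: W0.I2
cycle 6: W1.I2

Answer: 7 cycles, utilization 6/7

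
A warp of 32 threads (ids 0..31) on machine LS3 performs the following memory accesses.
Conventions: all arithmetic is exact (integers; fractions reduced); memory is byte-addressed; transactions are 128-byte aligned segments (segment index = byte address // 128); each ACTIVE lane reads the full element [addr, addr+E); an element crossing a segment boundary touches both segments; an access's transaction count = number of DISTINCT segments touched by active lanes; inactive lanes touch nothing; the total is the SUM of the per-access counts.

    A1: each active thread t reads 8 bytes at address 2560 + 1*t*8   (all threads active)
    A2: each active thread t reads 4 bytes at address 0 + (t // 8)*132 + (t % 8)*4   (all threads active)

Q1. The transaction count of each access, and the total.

A1: 2 transactions
A2: 4 transactions

Answer: 2,4; total 6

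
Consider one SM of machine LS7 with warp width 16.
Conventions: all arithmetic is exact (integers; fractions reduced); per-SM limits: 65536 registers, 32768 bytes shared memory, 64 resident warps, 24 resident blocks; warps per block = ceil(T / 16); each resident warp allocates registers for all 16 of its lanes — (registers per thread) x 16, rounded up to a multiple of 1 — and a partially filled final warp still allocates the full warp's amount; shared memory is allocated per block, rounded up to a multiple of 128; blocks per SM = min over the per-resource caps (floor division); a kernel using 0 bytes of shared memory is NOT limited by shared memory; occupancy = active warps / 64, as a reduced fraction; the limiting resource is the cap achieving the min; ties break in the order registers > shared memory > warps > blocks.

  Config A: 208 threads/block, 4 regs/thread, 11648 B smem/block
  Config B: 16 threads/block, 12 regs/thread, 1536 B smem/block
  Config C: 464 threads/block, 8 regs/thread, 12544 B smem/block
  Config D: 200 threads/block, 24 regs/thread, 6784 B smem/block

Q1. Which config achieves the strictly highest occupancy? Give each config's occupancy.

occupancies: A 13/32, B 21/64, C 29/32, D 13/16

Answer: C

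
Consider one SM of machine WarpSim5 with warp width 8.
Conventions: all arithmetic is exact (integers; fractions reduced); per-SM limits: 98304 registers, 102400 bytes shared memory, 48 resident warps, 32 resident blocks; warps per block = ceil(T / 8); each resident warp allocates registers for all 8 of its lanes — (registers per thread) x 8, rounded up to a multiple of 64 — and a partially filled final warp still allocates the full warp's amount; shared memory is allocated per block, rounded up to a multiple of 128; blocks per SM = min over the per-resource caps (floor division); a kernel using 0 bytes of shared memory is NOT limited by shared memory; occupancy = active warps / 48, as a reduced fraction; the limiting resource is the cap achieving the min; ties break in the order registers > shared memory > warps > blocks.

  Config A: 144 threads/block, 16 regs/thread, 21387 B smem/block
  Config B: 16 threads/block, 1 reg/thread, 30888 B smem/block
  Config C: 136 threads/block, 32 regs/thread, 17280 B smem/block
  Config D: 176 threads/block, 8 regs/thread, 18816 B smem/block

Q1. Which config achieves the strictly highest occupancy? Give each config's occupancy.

occupancies: A 3/4, B 1/8, C 17/24, D 11/12

Answer: D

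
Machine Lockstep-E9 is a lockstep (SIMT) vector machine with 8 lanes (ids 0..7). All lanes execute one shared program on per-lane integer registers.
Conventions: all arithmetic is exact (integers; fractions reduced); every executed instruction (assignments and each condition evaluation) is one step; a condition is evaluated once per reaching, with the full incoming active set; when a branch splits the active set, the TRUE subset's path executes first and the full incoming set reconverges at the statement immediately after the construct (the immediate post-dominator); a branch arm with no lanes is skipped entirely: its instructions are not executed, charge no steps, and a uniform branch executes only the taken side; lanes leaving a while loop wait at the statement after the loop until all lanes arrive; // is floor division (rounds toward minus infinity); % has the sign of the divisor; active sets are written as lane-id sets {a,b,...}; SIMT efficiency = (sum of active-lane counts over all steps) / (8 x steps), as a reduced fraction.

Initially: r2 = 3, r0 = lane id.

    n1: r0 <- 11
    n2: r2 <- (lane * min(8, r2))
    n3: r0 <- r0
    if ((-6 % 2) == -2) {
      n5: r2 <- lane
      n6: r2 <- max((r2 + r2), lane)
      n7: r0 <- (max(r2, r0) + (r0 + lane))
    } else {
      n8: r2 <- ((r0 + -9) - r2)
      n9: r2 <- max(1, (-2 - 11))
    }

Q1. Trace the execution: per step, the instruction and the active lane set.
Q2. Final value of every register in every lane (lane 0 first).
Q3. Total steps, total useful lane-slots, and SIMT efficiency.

step 0: r0 <- 11                     {0,1,2,3,4,5,6,7}
step 1: r2 <- (lane * min(8, r2))    {0,1,2,3,4,5,6,7}
step 2: r0 <- r0                     {0,1,2,3,4,5,6,7}
step 3: eval ((-6 % 2) == -2)        {0,1,2,3,4,5,6,7}
step 4: r2 <- ((r0 + -9) - r2)       {0,1,2,3,4,5,6,7}
step 5: r2 <- max(1, (-2 - 11))      {0,1,2,3,4,5,6,7}

Answer: 6 steps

r2: 1,1,1,1,1,1,1,1
r0: 11,11,11,11,11,11,11,11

steps = 6; useful = 48; efficiency = 48/48 = 1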